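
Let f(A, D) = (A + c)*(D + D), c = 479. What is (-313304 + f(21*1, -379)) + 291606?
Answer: -400698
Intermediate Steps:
f(A, D) = 2*D*(479 + A) (f(A, D) = (A + 479)*(D + D) = (479 + A)*(2*D) = 2*D*(479 + A))
(-313304 + f(21*1, -379)) + 291606 = (-313304 + 2*(-379)*(479 + 21*1)) + 291606 = (-313304 + 2*(-379)*(479 + 21)) + 291606 = (-313304 + 2*(-379)*500) + 291606 = (-313304 - 379000) + 291606 = -692304 + 291606 = -400698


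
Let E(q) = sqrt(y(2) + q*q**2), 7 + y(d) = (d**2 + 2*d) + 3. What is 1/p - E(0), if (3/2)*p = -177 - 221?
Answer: -1595/796 ≈ -2.0038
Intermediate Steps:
y(d) = -4 + d**2 + 2*d (y(d) = -7 + ((d**2 + 2*d) + 3) = -7 + (3 + d**2 + 2*d) = -4 + d**2 + 2*d)
p = -796/3 (p = 2*(-177 - 221)/3 = (2/3)*(-398) = -796/3 ≈ -265.33)
E(q) = sqrt(4 + q**3) (E(q) = sqrt((-4 + 2**2 + 2*2) + q*q**2) = sqrt((-4 + 4 + 4) + q**3) = sqrt(4 + q**3))
1/p - E(0) = 1/(-796/3) - sqrt(4 + 0**3) = -3/796 - sqrt(4 + 0) = -3/796 - sqrt(4) = -3/796 - 1*2 = -3/796 - 2 = -1595/796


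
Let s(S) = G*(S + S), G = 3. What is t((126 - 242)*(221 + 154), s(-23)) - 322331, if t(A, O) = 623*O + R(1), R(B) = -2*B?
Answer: -408307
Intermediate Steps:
s(S) = 6*S (s(S) = 3*(S + S) = 3*(2*S) = 6*S)
t(A, O) = -2 + 623*O (t(A, O) = 623*O - 2*1 = 623*O - 2 = -2 + 623*O)
t((126 - 242)*(221 + 154), s(-23)) - 322331 = (-2 + 623*(6*(-23))) - 322331 = (-2 + 623*(-138)) - 322331 = (-2 - 85974) - 322331 = -85976 - 322331 = -408307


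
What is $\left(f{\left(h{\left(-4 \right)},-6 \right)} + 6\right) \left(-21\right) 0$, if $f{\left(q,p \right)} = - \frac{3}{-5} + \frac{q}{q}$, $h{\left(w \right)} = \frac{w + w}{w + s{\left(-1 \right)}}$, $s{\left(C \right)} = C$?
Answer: $0$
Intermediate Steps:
$h{\left(w \right)} = \frac{2 w}{-1 + w}$ ($h{\left(w \right)} = \frac{w + w}{w - 1} = \frac{2 w}{-1 + w}$)
$f{\left(q,p \right)} = \frac{8}{5}$ ($f{\left(q,p \right)} = \left(-3\right) \left(- \frac{1}{5}\right) + 1 = \frac{3}{5} + 1 = \frac{8}{5}$)
$\left(f{\left(h{\left(-4 \right)},-6 \right)} + 6\right) \left(-21\right) 0 = \left(\frac{8}{5} + 6\right) \left(-21\right) 0 = \frac{38}{5} \left(-21\right) 0 = \left(- \frac{798}{5}\right) 0 = 0$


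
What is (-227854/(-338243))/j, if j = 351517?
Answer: 227854/118898164631 ≈ 1.9164e-6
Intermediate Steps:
(-227854/(-338243))/j = -227854/(-338243)/351517 = -227854*(-1/338243)*(1/351517) = (227854/338243)*(1/351517) = 227854/118898164631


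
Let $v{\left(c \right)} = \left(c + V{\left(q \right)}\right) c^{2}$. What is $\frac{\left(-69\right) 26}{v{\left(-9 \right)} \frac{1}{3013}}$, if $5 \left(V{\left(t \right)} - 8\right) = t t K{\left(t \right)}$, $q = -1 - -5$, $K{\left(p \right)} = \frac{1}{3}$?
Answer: $- \frac{9008870}{9} \approx -1.001 \cdot 10^{6}$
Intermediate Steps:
$K{\left(p \right)} = \frac{1}{3}$
$q = 4$ ($q = -1 + 5 = 4$)
$V{\left(t \right)} = 8 + \frac{t^{2}}{15}$ ($V{\left(t \right)} = 8 + \frac{t t \frac{1}{3}}{5} = 8 + \frac{t^{2} \cdot \frac{1}{3}}{5} = 8 + \frac{\frac{1}{3} t^{2}}{5} = 8 + \frac{t^{2}}{15}$)
$v{\left(c \right)} = c^{2} \left(\frac{136}{15} + c\right)$ ($v{\left(c \right)} = \left(c + \left(8 + \frac{4^{2}}{15}\right)\right) c^{2} = \left(c + \left(8 + \frac{1}{15} \cdot 16\right)\right) c^{2} = \left(c + \left(8 + \frac{16}{15}\right)\right) c^{2} = \left(c + \frac{136}{15}\right) c^{2} = \left(\frac{136}{15} + c\right) c^{2} = c^{2} \left(\frac{136}{15} + c\right)$)
$\frac{\left(-69\right) 26}{v{\left(-9 \right)} \frac{1}{3013}} = \frac{\left(-69\right) 26}{\left(-9\right)^{2} \left(\frac{136}{15} - 9\right) \frac{1}{3013}} = - \frac{1794}{81 \cdot \frac{1}{15} \cdot \frac{1}{3013}} = - \frac{1794}{\frac{27}{5} \cdot \frac{1}{3013}} = - \frac{1794}{\frac{27}{15065}} = \left(-1794\right) \frac{15065}{27} = - \frac{9008870}{9}$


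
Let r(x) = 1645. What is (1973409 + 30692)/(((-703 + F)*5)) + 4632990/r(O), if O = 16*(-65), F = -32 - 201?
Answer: 3677129411/1539720 ≈ 2388.2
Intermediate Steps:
F = -233
O = -1040
(1973409 + 30692)/(((-703 + F)*5)) + 4632990/r(O) = (1973409 + 30692)/(((-703 - 233)*5)) + 4632990/1645 = 2004101/((-936*5)) + 4632990*(1/1645) = 2004101/(-4680) + 926598/329 = 2004101*(-1/4680) + 926598/329 = -2004101/4680 + 926598/329 = 3677129411/1539720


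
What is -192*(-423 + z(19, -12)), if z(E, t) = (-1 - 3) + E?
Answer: 78336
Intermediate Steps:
z(E, t) = -4 + E
-192*(-423 + z(19, -12)) = -192*(-423 + (-4 + 19)) = -192*(-423 + 15) = -192*(-408) = 78336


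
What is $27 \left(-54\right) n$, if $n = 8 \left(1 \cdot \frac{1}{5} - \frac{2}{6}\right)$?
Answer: $\frac{7776}{5} \approx 1555.2$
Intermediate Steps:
$n = - \frac{16}{15}$ ($n = 8 \left(1 \cdot \frac{1}{5} - \frac{1}{3}\right) = 8 \left(\frac{1}{5} - \frac{1}{3}\right) = 8 \left(- \frac{2}{15}\right) = - \frac{16}{15} \approx -1.0667$)
$27 \left(-54\right) n = 27 \left(-54\right) \left(- \frac{16}{15}\right) = \left(-1458\right) \left(- \frac{16}{15}\right) = \frac{7776}{5}$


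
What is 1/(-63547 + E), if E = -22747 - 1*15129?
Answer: -1/101423 ≈ -9.8597e-6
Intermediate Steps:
E = -37876 (E = -22747 - 15129 = -37876)
1/(-63547 + E) = 1/(-63547 - 37876) = 1/(-101423) = -1/101423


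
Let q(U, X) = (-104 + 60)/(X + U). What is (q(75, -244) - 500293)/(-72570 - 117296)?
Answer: 84549473/32087354 ≈ 2.6350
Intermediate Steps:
q(U, X) = -44/(U + X)
(q(75, -244) - 500293)/(-72570 - 117296) = (-44/(75 - 244) - 500293)/(-72570 - 117296) = (-44/(-169) - 500293)/(-189866) = (-44*(-1/169) - 500293)*(-1/189866) = (44/169 - 500293)*(-1/189866) = -84549473/169*(-1/189866) = 84549473/32087354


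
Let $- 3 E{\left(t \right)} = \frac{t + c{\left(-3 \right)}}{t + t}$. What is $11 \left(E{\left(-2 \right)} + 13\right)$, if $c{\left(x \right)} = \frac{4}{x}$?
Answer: $\frac{2519}{18} \approx 139.94$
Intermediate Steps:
$E{\left(t \right)} = - \frac{- \frac{4}{3} + t}{6 t}$ ($E{\left(t \right)} = - \frac{\left(t + \frac{4}{-3}\right) \frac{1}{t + t}}{3} = - \frac{\left(t + 4 \left(- \frac{1}{3}\right)\right) \frac{1}{2 t}}{3} = - \frac{\left(t - \frac{4}{3}\right) \frac{1}{2 t}}{3} = - \frac{\left(- \frac{4}{3} + t\right) \frac{1}{2 t}}{3} = - \frac{\frac{1}{2} \frac{1}{t} \left(- \frac{4}{3} + t\right)}{3} = - \frac{- \frac{4}{3} + t}{6 t}$)
$11 \left(E{\left(-2 \right)} + 13\right) = 11 \left(\frac{4 - -6}{18 \left(-2\right)} + 13\right) = 11 \left(\frac{1}{18} \left(- \frac{1}{2}\right) \left(4 + 6\right) + 13\right) = 11 \left(\frac{1}{18} \left(- \frac{1}{2}\right) 10 + 13\right) = 11 \left(- \frac{5}{18} + 13\right) = 11 \cdot \frac{229}{18} = \frac{2519}{18}$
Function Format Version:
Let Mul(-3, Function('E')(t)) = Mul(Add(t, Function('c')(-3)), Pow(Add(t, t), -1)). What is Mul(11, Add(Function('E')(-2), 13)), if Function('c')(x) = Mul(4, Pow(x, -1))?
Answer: Rational(2519, 18) ≈ 139.94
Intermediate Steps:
Function('E')(t) = Mul(Rational(-1, 6), Pow(t, -1), Add(Rational(-4, 3), t)) (Function('E')(t) = Mul(Rational(-1, 3), Mul(Add(t, Mul(4, Pow(-3, -1))), Pow(Add(t, t), -1))) = Mul(Rational(-1, 3), Mul(Add(t, Mul(4, Rational(-1, 3))), Pow(Mul(2, t), -1))) = Mul(Rational(-1, 3), Mul(Add(t, Rational(-4, 3)), Mul(Rational(1, 2), Pow(t, -1)))) = Mul(Rational(-1, 3), Mul(Add(Rational(-4, 3), t), Mul(Rational(1, 2), Pow(t, -1)))) = Mul(Rational(-1, 3), Mul(Rational(1, 2), Pow(t, -1), Add(Rational(-4, 3), t))) = Mul(Rational(-1, 6), Pow(t, -1), Add(Rational(-4, 3), t)))
Mul(11, Add(Function('E')(-2), 13)) = Mul(11, Add(Mul(Rational(1, 18), Pow(-2, -1), Add(4, Mul(-3, -2))), 13)) = Mul(11, Add(Mul(Rational(1, 18), Rational(-1, 2), Add(4, 6)), 13)) = Mul(11, Add(Mul(Rational(1, 18), Rational(-1, 2), 10), 13)) = Mul(11, Add(Rational(-5, 18), 13)) = Mul(11, Rational(229, 18)) = Rational(2519, 18)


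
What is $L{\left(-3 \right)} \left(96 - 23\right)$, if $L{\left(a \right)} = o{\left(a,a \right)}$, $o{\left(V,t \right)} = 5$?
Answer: $365$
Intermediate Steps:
$L{\left(a \right)} = 5$
$L{\left(-3 \right)} \left(96 - 23\right) = 5 \left(96 - 23\right) = 5 \cdot 73 = 365$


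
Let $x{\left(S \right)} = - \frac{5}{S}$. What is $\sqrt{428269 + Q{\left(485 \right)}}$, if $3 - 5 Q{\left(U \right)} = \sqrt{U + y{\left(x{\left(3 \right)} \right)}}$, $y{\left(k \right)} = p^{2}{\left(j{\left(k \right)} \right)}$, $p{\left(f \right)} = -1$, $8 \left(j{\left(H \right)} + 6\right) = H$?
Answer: $\frac{\sqrt{10706740 - 45 \sqrt{6}}}{5} \approx 654.42$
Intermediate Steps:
$j{\left(H \right)} = -6 + \frac{H}{8}$
$y{\left(k \right)} = 1$ ($y{\left(k \right)} = \left(-1\right)^{2} = 1$)
$Q{\left(U \right)} = \frac{3}{5} - \frac{\sqrt{1 + U}}{5}$ ($Q{\left(U \right)} = \frac{3}{5} - \frac{\sqrt{U + 1}}{5} = \frac{3}{5} - \frac{\sqrt{1 + U}}{5}$)
$\sqrt{428269 + Q{\left(485 \right)}} = \sqrt{428269 + \left(\frac{3}{5} - \frac{\sqrt{1 + 485}}{5}\right)} = \sqrt{428269 + \left(\frac{3}{5} - \frac{\sqrt{486}}{5}\right)} = \sqrt{428269 + \left(\frac{3}{5} - \frac{9 \sqrt{6}}{5}\right)} = \sqrt{\frac{2141348}{5} - \frac{9 \sqrt{6}}{5}}$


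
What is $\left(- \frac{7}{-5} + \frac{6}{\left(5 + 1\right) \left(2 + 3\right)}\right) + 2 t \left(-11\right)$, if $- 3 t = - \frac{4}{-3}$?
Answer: $\frac{512}{45} \approx 11.378$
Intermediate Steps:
$t = - \frac{4}{9}$ ($t = - \frac{\left(-4\right) \frac{1}{-3}}{3} = - \frac{\left(-4\right) \left(- \frac{1}{3}\right)}{3} = \left(- \frac{1}{3}\right) \frac{4}{3} = - \frac{4}{9} \approx -0.44444$)
$\left(- \frac{7}{-5} + \frac{6}{\left(5 + 1\right) \left(2 + 3\right)}\right) + 2 t \left(-11\right) = \left(- \frac{7}{-5} + \frac{6}{\left(5 + 1\right) \left(2 + 3\right)}\right) + 2 \left(- \frac{4}{9}\right) \left(-11\right) = \left(\left(-7\right) \left(- \frac{1}{5}\right) + \frac{6}{6 \cdot 5}\right) - - \frac{88}{9} = \left(\frac{7}{5} + \frac{6}{30}\right) + \frac{88}{9} = \left(\frac{7}{5} + 6 \cdot \frac{1}{30}\right) + \frac{88}{9} = \left(\frac{7}{5} + \frac{1}{5}\right) + \frac{88}{9} = \frac{8}{5} + \frac{88}{9} = \frac{512}{45}$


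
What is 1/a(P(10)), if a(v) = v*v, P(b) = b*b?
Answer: 1/10000 ≈ 0.00010000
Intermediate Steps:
P(b) = b²
a(v) = v²
1/a(P(10)) = 1/((10²)²) = 1/(100²) = 1/10000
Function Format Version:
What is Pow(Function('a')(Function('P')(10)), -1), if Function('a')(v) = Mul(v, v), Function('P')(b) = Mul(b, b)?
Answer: Rational(1, 10000) ≈ 0.00010000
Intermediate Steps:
Function('P')(b) = Pow(b, 2)
Function('a')(v) = Pow(v, 2)
Pow(Function('a')(Function('P')(10)), -1) = Pow(Pow(Pow(10, 2), 2), -1) = Pow(Pow(100, 2), -1) = Pow(10000, -1) = Rational(1, 10000)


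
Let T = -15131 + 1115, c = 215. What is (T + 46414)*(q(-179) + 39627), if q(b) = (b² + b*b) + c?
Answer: 3366929752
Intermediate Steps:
q(b) = 215 + 2*b² (q(b) = (b² + b*b) + 215 = (b² + b²) + 215 = 2*b² + 215 = 215 + 2*b²)
T = -14016
(T + 46414)*(q(-179) + 39627) = (-14016 + 46414)*((215 + 2*(-179)²) + 39627) = 32398*((215 + 2*32041) + 39627) = 32398*((215 + 64082) + 39627) = 32398*(64297 + 39627) = 32398*103924 = 3366929752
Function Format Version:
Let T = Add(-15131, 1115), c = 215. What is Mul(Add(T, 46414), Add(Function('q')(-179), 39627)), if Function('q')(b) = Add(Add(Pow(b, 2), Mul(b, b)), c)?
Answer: 3366929752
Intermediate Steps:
Function('q')(b) = Add(215, Mul(2, Pow(b, 2))) (Function('q')(b) = Add(Add(Pow(b, 2), Mul(b, b)), 215) = Add(Add(Pow(b, 2), Pow(b, 2)), 215) = Add(Mul(2, Pow(b, 2)), 215) = Add(215, Mul(2, Pow(b, 2))))
T = -14016
Mul(Add(T, 46414), Add(Function('q')(-179), 39627)) = Mul(Add(-14016, 46414), Add(Add(215, Mul(2, Pow(-179, 2))), 39627)) = Mul(32398, Add(Add(215, Mul(2, 32041)), 39627)) = Mul(32398, Add(Add(215, 64082), 39627)) = Mul(32398, Add(64297, 39627)) = Mul(32398, 103924) = 3366929752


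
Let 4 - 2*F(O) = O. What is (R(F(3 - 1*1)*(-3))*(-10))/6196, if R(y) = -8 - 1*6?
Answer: 35/1549 ≈ 0.022595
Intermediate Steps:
F(O) = 2 - O/2
R(y) = -14 (R(y) = -8 - 6 = -14)
(R(F(3 - 1*1)*(-3))*(-10))/6196 = -14*(-10)/6196 = 140*(1/6196) = 35/1549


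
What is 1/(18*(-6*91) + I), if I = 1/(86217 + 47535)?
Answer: -133752/1314514655 ≈ -0.00010175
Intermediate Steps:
I = 1/133752 ≈ 7.4765e-6
1/(18*(-6*91) + I) = 1/(18*(-6*91) + 1/133752) = 1/(18*(-546) + 1/133752) = 1/(-9828 + 1/133752) = 1/(-1314514655/133752) = -133752/1314514655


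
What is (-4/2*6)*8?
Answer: -96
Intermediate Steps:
(-4/2*6)*8 = (-4*½*6)*8 = -2*6*8 = -12*8 = -96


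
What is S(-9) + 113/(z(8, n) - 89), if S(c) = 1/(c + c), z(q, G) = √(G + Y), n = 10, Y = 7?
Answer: -94465/71136 - 113*√17/7904 ≈ -1.3869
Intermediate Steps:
z(q, G) = √(7 + G) (z(q, G) = √(G + 7) = √(7 + G))
S(c) = 1/(2*c)
S(-9) + 113/(z(8, n) - 89) = (½)/(-9) + 113/(√(7 + 10) - 89) = (½)*(-⅑) + 113/(√17 - 89) = -1/18 + 113/(-89 + √17)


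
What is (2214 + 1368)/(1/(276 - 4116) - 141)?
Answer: -13754880/541441 ≈ -25.404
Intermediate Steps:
(2214 + 1368)/(1/(276 - 4116) - 141) = 3582/(1/(-3840) - 141) = 3582/(-1/3840 - 141) = 3582/(-541441/3840) = 3582*(-3840/541441) = -13754880/541441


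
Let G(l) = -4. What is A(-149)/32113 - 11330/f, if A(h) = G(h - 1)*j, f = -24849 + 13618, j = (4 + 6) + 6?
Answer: 33011046/32787373 ≈ 1.0068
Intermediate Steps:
j = 16 (j = 10 + 6 = 16)
f = -11231
A(h) = -64 (A(h) = -4*16 = -64)
A(-149)/32113 - 11330/f = -64/32113 - 11330/(-11231) = -64*1/32113 - 11330*(-1/11231) = -64/32113 + 1030/1021 = 33011046/32787373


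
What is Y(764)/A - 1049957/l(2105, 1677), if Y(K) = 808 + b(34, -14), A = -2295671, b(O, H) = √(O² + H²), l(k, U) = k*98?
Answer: -344360359781/67653424370 - 26*√2/2295671 ≈ -5.0901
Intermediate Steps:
l(k, U) = 98*k
b(O, H) = √(H² + O²)
Y(K) = 808 + 26*√2 (Y(K) = 808 + √((-14)² + 34²) = 808 + √(196 + 1156) = 808 + √1352 = 808 + 26*√2)
Y(764)/A - 1049957/l(2105, 1677) = (808 + 26*√2)/(-2295671) - 1049957/(98*2105) = (808 + 26*√2)*(-1/2295671) - 1049957/206290 = (-808/2295671 - 26*√2/2295671) - 1049957*1/206290 = (-808/2295671 - 26*√2/2295671) - 1049957/206290 = -344360359781/67653424370 - 26*√2/2295671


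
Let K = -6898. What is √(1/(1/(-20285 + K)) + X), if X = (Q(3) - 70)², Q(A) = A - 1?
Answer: I*√22559 ≈ 150.2*I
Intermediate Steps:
Q(A) = -1 + A
X = 4624 (X = ((-1 + 3) - 70)² = (2 - 70)² = (-68)² = 4624)
√(1/(1/(-20285 + K)) + X) = √(1/(1/(-20285 - 6898)) + 4624) = √(1/(1/(-27183)) + 4624) = √(1/(-1/27183) + 4624) = √(-27183 + 4624) = √(-22559) = I*√22559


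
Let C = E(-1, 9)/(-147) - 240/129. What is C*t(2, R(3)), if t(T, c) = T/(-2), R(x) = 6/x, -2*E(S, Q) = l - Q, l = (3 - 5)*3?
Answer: 8055/4214 ≈ 1.9115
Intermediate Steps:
l = -6 (l = -2*3 = -6)
E(S, Q) = 3 + Q/2 (E(S, Q) = -(-6 - Q)/2 = 3 + Q/2)
C = -8055/4214 (C = (3 + (½)*9)/(-147) - 240/129 = (3 + 9/2)*(-1/147) - 240*1/129 = (15/2)*(-1/147) - 80/43 = -5/98 - 80/43 = -8055/4214 ≈ -1.9115)
t(T, c) = -T/2 (t(T, c) = T*(-½) = -T/2)
C*t(2, R(3)) = -(-8055)*2/8428 = -8055/4214*(-1) = 8055/4214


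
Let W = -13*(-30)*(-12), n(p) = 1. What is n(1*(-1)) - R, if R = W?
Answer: 4681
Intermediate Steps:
W = -4680 (W = 390*(-12) = -4680)
R = -4680
n(1*(-1)) - R = 1 - 1*(-4680) = 1 + 4680 = 4681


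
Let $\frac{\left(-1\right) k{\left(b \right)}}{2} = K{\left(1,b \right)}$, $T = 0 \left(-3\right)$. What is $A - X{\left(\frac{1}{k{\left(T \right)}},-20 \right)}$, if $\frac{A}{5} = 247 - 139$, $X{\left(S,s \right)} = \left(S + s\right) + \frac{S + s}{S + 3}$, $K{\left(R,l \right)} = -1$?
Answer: $\frac{7911}{14} \approx 565.07$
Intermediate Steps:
$T = 0$
$k{\left(b \right)} = 2$ ($k{\left(b \right)} = \left(-2\right) \left(-1\right) = 2$)
$X{\left(S,s \right)} = S + s + \frac{S + s}{3 + S}$ ($X{\left(S,s \right)} = \left(S + s\right) + \frac{S + s}{3 + S} = S + s + \frac{S + s}{3 + S}$)
$A = 540$ ($A = 5 \left(247 - 139\right) = 5 \cdot 108 = 540$)
$A - X{\left(\frac{1}{k{\left(T \right)}},-20 \right)} = 540 - \frac{\left(\frac{1}{2}\right)^{2} + \frac{4}{2} + 4 \left(-20\right) + \frac{1}{2} \left(-20\right)}{3 + \frac{1}{2}} = 540 - \frac{\left(\frac{1}{2}\right)^{2} + 4 \cdot \frac{1}{2} - 80 + \frac{1}{2} \left(-20\right)}{3 + \frac{1}{2}} = 540 - \frac{\frac{1}{4} + 2 - 80 - 10}{\frac{7}{2}} = 540 - \frac{2}{7} \left(- \frac{351}{4}\right) = 540 - - \frac{351}{14} = 540 + \frac{351}{14} = \frac{7911}{14}$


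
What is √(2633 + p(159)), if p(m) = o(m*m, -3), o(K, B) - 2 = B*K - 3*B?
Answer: I*√73199 ≈ 270.55*I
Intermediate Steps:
o(K, B) = 2 - 3*B + B*K (o(K, B) = 2 + (B*K - 3*B) = 2 + (-3*B + B*K) = 2 - 3*B + B*K)
p(m) = 11 - 3*m² (p(m) = 2 - 3*(-3) - 3*m*m = 2 + 9 - 3*m² = 11 - 3*m²)
√(2633 + p(159)) = √(2633 + (11 - 3*159²)) = √(2633 + (11 - 3*25281)) = √(2633 + (11 - 75843)) = √(2633 - 75832) = √(-73199) = I*√73199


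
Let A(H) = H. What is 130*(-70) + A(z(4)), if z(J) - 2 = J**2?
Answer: -9082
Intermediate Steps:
z(J) = 2 + J**2
130*(-70) + A(z(4)) = 130*(-70) + (2 + 4**2) = -9100 + (2 + 16) = -9100 + 18 = -9082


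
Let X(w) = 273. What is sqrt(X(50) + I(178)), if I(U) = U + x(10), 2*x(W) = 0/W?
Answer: sqrt(451) ≈ 21.237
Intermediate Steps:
x(W) = 0 (x(W) = (0/W)/2 = (1/2)*0 = 0)
I(U) = U (I(U) = U + 0 = U)
sqrt(X(50) + I(178)) = sqrt(273 + 178) = sqrt(451)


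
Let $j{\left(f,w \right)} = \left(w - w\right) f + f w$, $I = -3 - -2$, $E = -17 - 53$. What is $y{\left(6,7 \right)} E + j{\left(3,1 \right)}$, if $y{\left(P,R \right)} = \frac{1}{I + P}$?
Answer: $-11$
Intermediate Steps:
$E = -70$ ($E = -17 - 53 = -70$)
$I = -1$ ($I = -3 + 2 = -1$)
$j{\left(f,w \right)} = f w$ ($j{\left(f,w \right)} = 0 f + f w = 0 + f w = f w$)
$y{\left(P,R \right)} = \frac{1}{-1 + P}$
$y{\left(6,7 \right)} E + j{\left(3,1 \right)} = \frac{1}{-1 + 6} \left(-70\right) + 3 \cdot 1 = \frac{1}{5} \left(-70\right) + 3 = -14 + 3 = -11$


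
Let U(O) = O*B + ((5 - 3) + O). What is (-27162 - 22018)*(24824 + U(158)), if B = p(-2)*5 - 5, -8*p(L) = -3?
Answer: -1204430495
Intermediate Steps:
p(L) = 3/8 (p(L) = -1/8*(-3) = 3/8)
B = -25/8 (B = (3/8)*5 - 5 = 15/8 - 5 = -25/8 ≈ -3.1250)
U(O) = 2 - 17*O/8 (U(O) = O*(-25/8) + ((5 - 3) + O) = -25*O/8 + (2 + O) = 2 - 17*O/8)
(-27162 - 22018)*(24824 + U(158)) = (-27162 - 22018)*(24824 + (2 - 17/8*158)) = -49180*(24824 + (2 - 1343/4)) = -49180*(24824 - 1335/4) = -49180*97961/4 = -1204430495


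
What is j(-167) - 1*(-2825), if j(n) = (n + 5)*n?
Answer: 29879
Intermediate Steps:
j(n) = n*(5 + n) (j(n) = (5 + n)*n = n*(5 + n))
j(-167) - 1*(-2825) = -167*(5 - 167) - 1*(-2825) = -167*(-162) + 2825 = 27054 + 2825 = 29879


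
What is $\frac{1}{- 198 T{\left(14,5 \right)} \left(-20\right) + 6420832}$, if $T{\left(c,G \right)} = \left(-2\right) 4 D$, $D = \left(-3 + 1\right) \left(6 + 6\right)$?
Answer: $\frac{1}{7181152} \approx 1.3925 \cdot 10^{-7}$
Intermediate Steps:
$D = -24$ ($D = \left(-2\right) 12 = -24$)
$T{\left(c,G \right)} = 192$ ($T{\left(c,G \right)} = \left(-2\right) 4 \left(-24\right) = \left(-8\right) \left(-24\right) = 192$)
$\frac{1}{- 198 T{\left(14,5 \right)} \left(-20\right) + 6420832} = \frac{1}{\left(-198\right) 192 \left(-20\right) + 6420832} = \frac{1}{\left(-38016\right) \left(-20\right) + 6420832} = \frac{1}{760320 + 6420832} = \frac{1}{7181152}$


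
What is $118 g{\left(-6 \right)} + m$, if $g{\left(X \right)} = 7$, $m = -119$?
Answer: $707$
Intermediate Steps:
$118 g{\left(-6 \right)} + m = 118 \cdot 7 - 119 = 826 - 119 = 707$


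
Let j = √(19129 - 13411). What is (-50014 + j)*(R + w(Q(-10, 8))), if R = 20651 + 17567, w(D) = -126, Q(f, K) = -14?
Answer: -1905133288 + 38092*√5718 ≈ -1.9023e+9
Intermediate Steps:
j = √5718 ≈ 75.617
R = 38218
(-50014 + j)*(R + w(Q(-10, 8))) = (-50014 + √5718)*(38218 - 126) = (-50014 + √5718)*38092 = -1905133288 + 38092*√5718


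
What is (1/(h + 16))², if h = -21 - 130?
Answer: 1/18225 ≈ 5.4870e-5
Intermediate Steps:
h = -151
(1/(h + 16))² = (1/(-151 + 16))² = (1/(-135))² = (-1/135)² = 1/18225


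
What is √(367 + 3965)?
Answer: 38*√3 ≈ 65.818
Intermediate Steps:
√(367 + 3965) = √4332 = 38*√3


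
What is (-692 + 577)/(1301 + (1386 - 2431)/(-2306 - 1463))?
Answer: -433435/4904514 ≈ -0.088375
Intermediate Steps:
(-692 + 577)/(1301 + (1386 - 2431)/(-2306 - 1463)) = -115/(1301 - 1045/(-3769)) = -115/(1301 - 1045*(-1/3769)) = -115/(1301 + 1045/3769) = -115/4904514/3769 = -115*3769/4904514 = -433435/4904514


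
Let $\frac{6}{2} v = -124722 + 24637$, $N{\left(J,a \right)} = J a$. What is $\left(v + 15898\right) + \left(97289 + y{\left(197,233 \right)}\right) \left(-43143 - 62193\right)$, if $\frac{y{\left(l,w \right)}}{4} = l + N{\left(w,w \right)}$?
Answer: $- \frac{99616202255}{3} \approx -3.3205 \cdot 10^{10}$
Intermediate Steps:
$y{\left(l,w \right)} = 4 l + 4 w^{2}$ ($y{\left(l,w \right)} = 4 \left(l + w w\right) = 4 \left(l + w^{2}\right) = 4 l + 4 w^{2}$)
$v = - \frac{100085}{3}$ ($v = \frac{-124722 + 24637}{3} = \frac{1}{3} \left(-100085\right) = - \frac{100085}{3} \approx -33362.0$)
$\left(v + 15898\right) + \left(97289 + y{\left(197,233 \right)}\right) \left(-43143 - 62193\right) = \left(- \frac{100085}{3} + 15898\right) + \left(97289 + \left(4 \cdot 197 + 4 \cdot 233^{2}\right)\right) \left(-43143 - 62193\right) = - \frac{52391}{3} + \left(97289 + \left(788 + 4 \cdot 54289\right)\right) \left(-105336\right) = - \frac{52391}{3} + \left(97289 + \left(788 + 217156\right)\right) \left(-105336\right) = - \frac{52391}{3} + \left(97289 + 217944\right) \left(-105336\right) = - \frac{52391}{3} + 315233 \left(-105336\right) = - \frac{52391}{3} - 33205383288 = - \frac{99616202255}{3}$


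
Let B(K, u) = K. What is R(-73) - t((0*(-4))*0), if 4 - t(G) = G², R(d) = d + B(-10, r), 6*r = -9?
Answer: -87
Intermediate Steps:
r = -3/2 (r = (⅙)*(-9) = -3/2 ≈ -1.5000)
R(d) = -10 + d (R(d) = d - 10 = -10 + d)
t(G) = 4 - G²
R(-73) - t((0*(-4))*0) = (-10 - 73) - (4 - ((0*(-4))*0)²) = -83 - (4 - (0*0)²) = -83 - (4 - 1*0²) = -83 - (4 - 1*0) = -83 - (4 + 0) = -83 - 1*4 = -83 - 4 = -87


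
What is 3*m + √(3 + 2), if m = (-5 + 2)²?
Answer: 27 + √5 ≈ 29.236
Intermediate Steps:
m = 9 (m = (-3)² = 9)
3*m + √(3 + 2) = 3*9 + √(3 + 2) = 27 + √5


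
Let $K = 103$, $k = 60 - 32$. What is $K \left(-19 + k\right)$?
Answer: $927$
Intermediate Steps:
$k = 28$
$K \left(-19 + k\right) = 103 \left(-19 + 28\right) = 103 \cdot 9 = 927$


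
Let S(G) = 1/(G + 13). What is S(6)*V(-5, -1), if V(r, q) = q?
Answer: -1/19 ≈ -0.052632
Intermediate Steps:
S(G) = 1/(13 + G)
S(6)*V(-5, -1) = -1/(13 + 6) = -1/19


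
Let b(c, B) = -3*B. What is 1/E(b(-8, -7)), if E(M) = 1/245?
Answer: 245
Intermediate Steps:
E(M) = 1/245
1/E(b(-8, -7)) = 1/(1/245) = 245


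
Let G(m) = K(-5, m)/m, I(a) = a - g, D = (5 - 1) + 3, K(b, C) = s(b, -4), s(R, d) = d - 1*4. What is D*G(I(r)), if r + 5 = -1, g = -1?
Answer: 56/5 ≈ 11.200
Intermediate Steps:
s(R, d) = -4 + d (s(R, d) = d - 4 = -4 + d)
K(b, C) = -8 (K(b, C) = -4 - 4 = -8)
D = 7 (D = 4 + 3 = 7)
r = -6 (r = -5 - 1 = -6)
I(a) = 1 + a (I(a) = a - 1*(-1) = a + 1 = 1 + a)
G(m) = -8/m
D*G(I(r)) = 7*(-8/(1 - 6)) = 7*(-8/(-5)) = 7*(-8*(-⅕)) = 7*(8/5) = 56/5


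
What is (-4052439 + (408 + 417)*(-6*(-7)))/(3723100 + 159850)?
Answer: -4017789/3882950 ≈ -1.0347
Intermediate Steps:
(-4052439 + (408 + 417)*(-6*(-7)))/(3723100 + 159850) = (-4052439 + 825*42)/3882950 = (-4052439 + 34650)*(1/3882950) = -4017789*1/3882950 = -4017789/3882950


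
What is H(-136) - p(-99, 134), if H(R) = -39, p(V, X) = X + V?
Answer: -74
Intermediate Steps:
p(V, X) = V + X
H(-136) - p(-99, 134) = -39 - (-99 + 134) = -39 - 1*35 = -39 - 35 = -74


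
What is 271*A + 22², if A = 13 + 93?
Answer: 29210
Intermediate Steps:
A = 106
271*A + 22² = 271*106 + 22² = 28726 + 484 = 29210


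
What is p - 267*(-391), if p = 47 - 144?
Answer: 104300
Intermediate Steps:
p = -97
p - 267*(-391) = -97 - 267*(-391) = -97 + 104397 = 104300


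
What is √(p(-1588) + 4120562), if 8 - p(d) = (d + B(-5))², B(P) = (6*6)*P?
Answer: √994746 ≈ 997.37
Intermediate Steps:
B(P) = 36*P
p(d) = 8 - (-180 + d)² (p(d) = 8 - (d + 36*(-5))² = 8 - (d - 180)² = 8 - (-180 + d)²)
√(p(-1588) + 4120562) = √((8 - (-180 - 1588)²) + 4120562) = √((8 - 1*(-1768)²) + 4120562) = √((8 - 1*3125824) + 4120562) = √((8 - 3125824) + 4120562) = √(-3125816 + 4120562) = √994746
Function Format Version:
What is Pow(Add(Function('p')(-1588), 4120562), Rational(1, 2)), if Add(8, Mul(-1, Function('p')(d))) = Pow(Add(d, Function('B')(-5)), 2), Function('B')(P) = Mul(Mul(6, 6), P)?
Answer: Pow(994746, Rational(1, 2)) ≈ 997.37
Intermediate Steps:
Function('B')(P) = Mul(36, P)
Function('p')(d) = Add(8, Mul(-1, Pow(Add(-180, d), 2))) (Function('p')(d) = Add(8, Mul(-1, Pow(Add(d, Mul(36, -5)), 2))) = Add(8, Mul(-1, Pow(Add(d, -180), 2))) = Add(8, Mul(-1, Pow(Add(-180, d), 2))))
Pow(Add(Function('p')(-1588), 4120562), Rational(1, 2)) = Pow(Add(Add(8, Mul(-1, Pow(Add(-180, -1588), 2))), 4120562), Rational(1, 2)) = Pow(Add(Add(8, Mul(-1, Pow(-1768, 2))), 4120562), Rational(1, 2)) = Pow(Add(Add(8, Mul(-1, 3125824)), 4120562), Rational(1, 2)) = Pow(Add(Add(8, -3125824), 4120562), Rational(1, 2)) = Pow(Add(-3125816, 4120562), Rational(1, 2)) = Pow(994746, Rational(1, 2))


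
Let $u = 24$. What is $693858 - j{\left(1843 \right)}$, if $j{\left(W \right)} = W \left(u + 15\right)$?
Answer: $621981$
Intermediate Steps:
$j{\left(W \right)} = 39 W$ ($j{\left(W \right)} = W \left(24 + 15\right) = W 39 = 39 W$)
$693858 - j{\left(1843 \right)} = 693858 - 39 \cdot 1843 = 693858 - 71877 = 621981$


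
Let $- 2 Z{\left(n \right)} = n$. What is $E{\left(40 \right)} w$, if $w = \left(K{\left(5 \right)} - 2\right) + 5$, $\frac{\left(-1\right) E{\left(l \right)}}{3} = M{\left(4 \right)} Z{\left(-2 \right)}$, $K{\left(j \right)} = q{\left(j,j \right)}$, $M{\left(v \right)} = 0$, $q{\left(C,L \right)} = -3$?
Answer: $0$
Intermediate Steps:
$Z{\left(n \right)} = - \frac{n}{2}$
$K{\left(j \right)} = -3$
$E{\left(l \right)} = 0$ ($E{\left(l \right)} = - 3 \cdot 0 \left(\left(- \frac{1}{2}\right) \left(-2\right)\right) = - 3 \cdot 0 \cdot 1 = \left(-3\right) 0 = 0$)
$w = 0$ ($w = \left(-3 - 2\right) + 5 = -5 + 5 = 0$)
$E{\left(40 \right)} w = 0 \cdot 0 = 0$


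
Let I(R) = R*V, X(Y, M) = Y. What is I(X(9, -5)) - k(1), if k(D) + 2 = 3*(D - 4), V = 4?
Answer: 47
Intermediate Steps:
k(D) = -14 + 3*D (k(D) = -2 + 3*(D - 4) = -2 + 3*(-4 + D) = -2 + (-12 + 3*D) = -14 + 3*D)
I(R) = 4*R (I(R) = R*4 = 4*R)
I(X(9, -5)) - k(1) = 4*9 - (-14 + 3*1) = 36 - (-14 + 3) = 36 - 1*(-11) = 36 + 11 = 47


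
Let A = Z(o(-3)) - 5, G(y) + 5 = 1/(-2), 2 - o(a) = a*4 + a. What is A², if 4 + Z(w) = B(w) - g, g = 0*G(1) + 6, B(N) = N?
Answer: 4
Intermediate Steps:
o(a) = 2 - 5*a (o(a) = 2 - (a*4 + a) = 2 - (4*a + a) = 2 - 5*a)
G(y) = -11/2 (G(y) = -5 + 1/(-2) = -5 - ½ = -11/2)
g = 6 (g = 0*(-11/2) + 6 = 0 + 6 = 6)
Z(w) = -10 + w (Z(w) = -4 + (w - 1*6) = -4 + (w - 6) = -4 + (-6 + w) = -10 + w)
A = 2 (A = (-10 + (2 - 5*(-3))) - 5 = (-10 + (2 + 15)) - 5 = (-10 + 17) - 5 = 7 - 5 = 2)
A² = 2² = 4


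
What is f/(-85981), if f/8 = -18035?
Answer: 144280/85981 ≈ 1.6780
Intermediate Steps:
f = -144280 (f = 8*(-18035) = -144280)
f/(-85981) = -144280/(-85981) = -144280*(-1/85981) = 144280/85981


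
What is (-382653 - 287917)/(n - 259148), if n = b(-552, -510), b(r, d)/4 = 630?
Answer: 335285/128314 ≈ 2.6130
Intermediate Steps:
b(r, d) = 2520 (b(r, d) = 4*630 = 2520)
n = 2520
(-382653 - 287917)/(n - 259148) = (-382653 - 287917)/(2520 - 259148) = -670570/(-256628) = -670570*(-1/256628) = 335285/128314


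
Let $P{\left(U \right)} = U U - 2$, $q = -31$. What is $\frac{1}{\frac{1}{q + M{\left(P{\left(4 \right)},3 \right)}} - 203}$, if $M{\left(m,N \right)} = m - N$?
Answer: $- \frac{20}{4061} \approx -0.0049249$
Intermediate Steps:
$P{\left(U \right)} = -2 + U^{2}$ ($P{\left(U \right)} = U^{2} - 2 = -2 + U^{2}$)
$\frac{1}{\frac{1}{q + M{\left(P{\left(4 \right)},3 \right)}} - 203} = \frac{1}{\frac{1}{-31 - \left(5 - 16\right)} - 203} = \frac{1}{\frac{1}{-31 + \left(\left(-2 + 16\right) - 3\right)} - 203} = \frac{1}{\frac{1}{-31 + \left(14 - 3\right)} - 203} = \frac{1}{\frac{1}{-31 + 11} - 203} = \frac{1}{\frac{1}{-20} - 203} = \frac{1}{- \frac{1}{20} - 203} = \frac{1}{- \frac{4061}{20}} = - \frac{20}{4061}$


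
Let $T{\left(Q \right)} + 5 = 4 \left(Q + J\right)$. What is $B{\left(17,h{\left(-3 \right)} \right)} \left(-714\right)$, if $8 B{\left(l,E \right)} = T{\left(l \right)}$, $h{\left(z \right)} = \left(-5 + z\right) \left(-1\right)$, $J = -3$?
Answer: $- \frac{18207}{4} \approx -4551.8$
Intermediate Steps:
$h{\left(z \right)} = 5 - z$
$T{\left(Q \right)} = -17 + 4 Q$ ($T{\left(Q \right)} = -5 + 4 \left(Q - 3\right) = -5 + 4 \left(-3 + Q\right) = -5 + \left(-12 + 4 Q\right) = -17 + 4 Q$)
$B{\left(l,E \right)} = - \frac{17}{8} + \frac{l}{2}$ ($B{\left(l,E \right)} = \frac{-17 + 4 l}{8} = - \frac{17}{8} + \frac{l}{2}$)
$B{\left(17,h{\left(-3 \right)} \right)} \left(-714\right) = \left(- \frac{17}{8} + \frac{1}{2} \cdot 17\right) \left(-714\right) = \left(- \frac{17}{8} + \frac{17}{2}\right) \left(-714\right) = \frac{51}{8} \left(-714\right) = - \frac{18207}{4}$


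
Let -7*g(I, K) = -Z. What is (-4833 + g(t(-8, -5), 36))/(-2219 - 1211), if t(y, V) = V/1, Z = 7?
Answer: 2416/1715 ≈ 1.4087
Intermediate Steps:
t(y, V) = V (t(y, V) = V*1 = V)
g(I, K) = 1 (g(I, K) = -(-1)*7/7 = -⅐*(-7) = 1)
(-4833 + g(t(-8, -5), 36))/(-2219 - 1211) = (-4833 + 1)/(-2219 - 1211) = -4832/(-3430) = -4832*(-1/3430) = 2416/1715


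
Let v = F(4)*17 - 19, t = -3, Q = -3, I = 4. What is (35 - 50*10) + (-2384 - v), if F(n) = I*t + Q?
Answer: -2575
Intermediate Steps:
F(n) = -15 (F(n) = 4*(-3) - 3 = -12 - 3 = -15)
v = -274 (v = -15*17 - 19 = -255 - 19 = -274)
(35 - 50*10) + (-2384 - v) = (35 - 50*10) + (-2384 - 1*(-274)) = (35 - 25*20) + (-2384 + 274) = (35 - 500) - 2110 = -465 - 2110 = -2575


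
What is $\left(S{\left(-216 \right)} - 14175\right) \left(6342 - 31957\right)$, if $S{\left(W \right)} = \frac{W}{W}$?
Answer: $363067010$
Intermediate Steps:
$S{\left(W \right)} = 1$
$\left(S{\left(-216 \right)} - 14175\right) \left(6342 - 31957\right) = \left(1 - 14175\right) \left(6342 - 31957\right) = \left(-14174\right) \left(-25615\right) = 363067010$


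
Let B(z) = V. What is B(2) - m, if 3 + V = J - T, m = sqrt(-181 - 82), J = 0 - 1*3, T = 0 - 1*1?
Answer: -5 - I*sqrt(263) ≈ -5.0 - 16.217*I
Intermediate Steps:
T = -1 (T = 0 - 1 = -1)
J = -3 (J = 0 - 3 = -3)
m = I*sqrt(263) (m = sqrt(-263) = I*sqrt(263) ≈ 16.217*I)
V = -5 (V = -3 + (-3 - 1*(-1)) = -3 + (-3 + 1) = -3 - 2 = -5)
B(z) = -5
B(2) - m = -5 - I*sqrt(263)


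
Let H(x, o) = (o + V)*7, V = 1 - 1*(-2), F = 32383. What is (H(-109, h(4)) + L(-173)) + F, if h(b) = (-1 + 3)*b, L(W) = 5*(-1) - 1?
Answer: 32454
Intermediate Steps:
L(W) = -6 (L(W) = -5 - 1 = -6)
h(b) = 2*b
V = 3 (V = 1 + 2 = 3)
H(x, o) = 21 + 7*o (H(x, o) = (o + 3)*7 = (3 + o)*7 = 21 + 7*o)
(H(-109, h(4)) + L(-173)) + F = ((21 + 7*(2*4)) - 6) + 32383 = ((21 + 7*8) - 6) + 32383 = ((21 + 56) - 6) + 32383 = (77 - 6) + 32383 = 71 + 32383 = 32454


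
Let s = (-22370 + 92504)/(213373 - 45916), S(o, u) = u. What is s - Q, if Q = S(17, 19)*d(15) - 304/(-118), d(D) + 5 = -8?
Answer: 806345101/3293321 ≈ 244.84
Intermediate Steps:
d(D) = -13 (d(D) = -5 - 8 = -13)
Q = -14421/59 (Q = 19*(-13) - 304/(-118) = -247 - 304*(-1/118) = -247 + 152/59 = -14421/59 ≈ -244.42)
s = 23378/55819 (s = 70134/167457 = 70134*(1/167457) = 23378/55819 ≈ 0.41882)
s - Q = 23378/55819 - 1*(-14421/59) = 23378/55819 + 14421/59 = 806345101/3293321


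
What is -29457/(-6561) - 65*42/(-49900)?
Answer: 5510429/1212570 ≈ 4.5444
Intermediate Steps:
-29457/(-6561) - 65*42/(-49900) = -29457*(-1/6561) - 2730*(-1/49900) = 1091/243 + 273/4990 = 5510429/1212570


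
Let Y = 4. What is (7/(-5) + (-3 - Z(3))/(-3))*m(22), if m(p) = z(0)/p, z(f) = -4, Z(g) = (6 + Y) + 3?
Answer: -118/165 ≈ -0.71515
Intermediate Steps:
Z(g) = 13 (Z(g) = (6 + 4) + 3 = 10 + 3 = 13)
m(p) = -4/p
(7/(-5) + (-3 - Z(3))/(-3))*m(22) = (7/(-5) + (-3 - 1*13)/(-3))*(-4/22) = (7*(-1/5) + (-3 - 13)*(-1/3))*(-4*1/22) = (-7/5 - 16*(-1/3))*(-2/11) = (-7/5 + 16/3)*(-2/11) = (59/15)*(-2/11) = -118/165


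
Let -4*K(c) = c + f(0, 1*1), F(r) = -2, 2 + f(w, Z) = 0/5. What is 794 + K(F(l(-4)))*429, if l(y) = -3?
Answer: 1223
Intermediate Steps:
f(w, Z) = -2 (f(w, Z) = -2 + 0/5 = -2 + 0*(1/5) = -2 + 0 = -2)
K(c) = 1/2 - c/4 (K(c) = -(c - 2)/4 = -(-2 + c)/4 = 1/2 - c/4)
794 + K(F(l(-4)))*429 = 794 + (1/2 - 1/4*(-2))*429 = 794 + (1/2 + 1/2)*429 = 794 + 1*429 = 794 + 429 = 1223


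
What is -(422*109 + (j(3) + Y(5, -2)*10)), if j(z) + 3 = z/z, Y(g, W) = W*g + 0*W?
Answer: -45896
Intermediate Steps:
Y(g, W) = W*g (Y(g, W) = W*g + 0 = W*g)
j(z) = -2 (j(z) = -3 + z/z = -3 + 1 = -2)
-(422*109 + (j(3) + Y(5, -2)*10)) = -(422*109 + (-2 - 2*5*10)) = -(45998 + (-2 - 10*10)) = -(45998 + (-2 - 100)) = -(45998 - 102) = -1*45896 = -45896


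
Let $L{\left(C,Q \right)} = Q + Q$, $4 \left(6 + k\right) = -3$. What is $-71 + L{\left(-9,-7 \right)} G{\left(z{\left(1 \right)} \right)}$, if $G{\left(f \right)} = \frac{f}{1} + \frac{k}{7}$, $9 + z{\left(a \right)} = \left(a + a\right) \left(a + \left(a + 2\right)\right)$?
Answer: $- \frac{87}{2} \approx -43.5$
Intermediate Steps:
$k = - \frac{27}{4}$ ($k = -6 + \frac{1}{4} \left(-3\right) = -6 - \frac{3}{4} = - \frac{27}{4} \approx -6.75$)
$L{\left(C,Q \right)} = 2 Q$
$z{\left(a \right)} = -9 + 2 a \left(2 + 2 a\right)$ ($z{\left(a \right)} = -9 + \left(a + a\right) \left(a + \left(a + 2\right)\right) = -9 + 2 a \left(a + \left(2 + a\right)\right) = -9 + 2 a \left(2 + 2 a\right)$)
$G{\left(f \right)} = - \frac{27}{28} + f$ ($G{\left(f \right)} = \frac{f}{1} - \frac{27}{4 \cdot 7} = f 1 - \frac{27}{28} = f - \frac{27}{28} = - \frac{27}{28} + f$)
$-71 + L{\left(-9,-7 \right)} G{\left(z{\left(1 \right)} \right)} = -71 + 2 \left(-7\right) \left(- \frac{27}{28} + \left(-9 + 4 \cdot 1 + 4 \cdot 1^{2}\right)\right) = -71 - 14 \left(- \frac{27}{28} + \left(-9 + 4 + 4 \cdot 1\right)\right) = -71 - 14 \left(- \frac{27}{28} + \left(-9 + 4 + 4\right)\right) = -71 - 14 \left(- \frac{27}{28} - 1\right) = -71 - - \frac{55}{2} = -71 + \frac{55}{2} = - \frac{87}{2}$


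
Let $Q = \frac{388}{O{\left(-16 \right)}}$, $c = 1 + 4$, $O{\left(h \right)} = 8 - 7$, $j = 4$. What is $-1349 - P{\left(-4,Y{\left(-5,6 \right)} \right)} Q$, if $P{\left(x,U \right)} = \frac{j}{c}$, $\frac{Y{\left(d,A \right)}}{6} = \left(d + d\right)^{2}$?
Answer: $- \frac{8297}{5} \approx -1659.4$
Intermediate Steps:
$Y{\left(d,A \right)} = 24 d^{2}$ ($Y{\left(d,A \right)} = 6 \left(d + d\right)^{2} = 6 \left(2 d\right)^{2} = 6 \cdot 4 d^{2} = 24 d^{2}$)
$O{\left(h \right)} = 1$
$c = 5$
$P{\left(x,U \right)} = \frac{4}{5}$
$Q = 388$ ($Q = \frac{388}{1} = 388 \cdot 1 = 388$)
$-1349 - P{\left(-4,Y{\left(-5,6 \right)} \right)} Q = -1349 - \frac{4}{5} \cdot 388 = -1349 - \frac{1552}{5} = - \frac{8297}{5}$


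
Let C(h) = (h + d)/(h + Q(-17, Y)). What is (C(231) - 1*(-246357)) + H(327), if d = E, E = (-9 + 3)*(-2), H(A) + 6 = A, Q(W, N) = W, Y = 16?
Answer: 52789335/214 ≈ 2.4668e+5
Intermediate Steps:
H(A) = -6 + A
E = 12 (E = -6*(-2) = 12)
d = 12
C(h) = (12 + h)/(-17 + h) (C(h) = (h + 12)/(h - 17) = (12 + h)/(-17 + h))
(C(231) - 1*(-246357)) + H(327) = ((12 + 231)/(-17 + 231) - 1*(-246357)) + (-6 + 327) = (243/214 + 246357) + 321 = 52720641/214 + 321 = 52789335/214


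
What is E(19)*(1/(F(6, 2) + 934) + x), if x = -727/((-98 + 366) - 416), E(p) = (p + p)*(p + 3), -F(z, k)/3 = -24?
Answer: 76442795/18611 ≈ 4107.4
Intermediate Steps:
F(z, k) = 72 (F(z, k) = -3*(-24) = 72)
E(p) = 2*p*(3 + p) (E(p) = (2*p)*(3 + p) = 2*p*(3 + p))
x = 727/148 (x = -727/(268 - 416) = -727/(-148) = -727*(-1/148) = 727/148 ≈ 4.9122)
E(19)*(1/(F(6, 2) + 934) + x) = (2*19*(3 + 19))*(1/(72 + 934) + 727/148) = (2*19*22)*(1/1006 + 727/148) = 836*(1/1006 + 727/148) = 836*(365755/74444) = 76442795/18611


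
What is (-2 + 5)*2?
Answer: 6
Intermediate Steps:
(-2 + 5)*2 = 3*2 = 6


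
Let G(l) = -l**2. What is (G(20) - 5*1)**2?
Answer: 164025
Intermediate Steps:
(G(20) - 5*1)**2 = (-1*20**2 - 5*1)**2 = (-1*400 - 5)**2 = (-400 - 5)**2 = (-405)**2 = 164025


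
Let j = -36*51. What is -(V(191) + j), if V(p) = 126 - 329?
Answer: 2039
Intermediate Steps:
V(p) = -203
j = -1836
-(V(191) + j) = -(-203 - 1836) = -1*(-2039) = 2039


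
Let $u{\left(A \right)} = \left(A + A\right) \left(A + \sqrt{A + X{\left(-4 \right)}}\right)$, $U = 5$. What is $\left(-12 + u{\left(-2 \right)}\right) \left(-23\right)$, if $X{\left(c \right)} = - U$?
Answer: $92 + 92 i \sqrt{7} \approx 92.0 + 243.41 i$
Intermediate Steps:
$X{\left(c \right)} = -5$ ($X{\left(c \right)} = \left(-1\right) 5 = -5$)
$u{\left(A \right)} = 2 A \left(A + \sqrt{-5 + A}\right)$ ($u{\left(A \right)} = \left(A + A\right) \left(A + \sqrt{A - 5}\right) = 2 A \left(A + \sqrt{-5 + A}\right)$)
$\left(-12 + u{\left(-2 \right)}\right) \left(-23\right) = \left(-12 + 2 \left(-2\right) \left(-2 + \sqrt{-5 - 2}\right)\right) \left(-23\right) = \left(-12 + 2 \left(-2\right) \left(-2 + \sqrt{-7}\right)\right) \left(-23\right) = \left(-12 + 2 \left(-2\right) \left(-2 + i \sqrt{7}\right)\right) \left(-23\right) = \left(-12 + \left(8 - 4 i \sqrt{7}\right)\right) \left(-23\right) = \left(-4 - 4 i \sqrt{7}\right) \left(-23\right) = 92 + 92 i \sqrt{7}$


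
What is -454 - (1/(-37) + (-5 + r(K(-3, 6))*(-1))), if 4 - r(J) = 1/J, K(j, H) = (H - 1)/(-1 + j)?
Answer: -82172/185 ≈ -444.17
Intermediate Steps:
K(j, H) = (-1 + H)/(-1 + j)
r(J) = 4 - 1/J
-454 - (1/(-37) + (-5 + r(K(-3, 6))*(-1))) = -454 - (1/(-37) + (-5 + (4 - 1/((-1 + 6)/(-1 - 3)))*(-1))) = -454 - (-1/37 + (-5 + (4 - 1/(5/(-4)))*(-1))) = -454 - (-1/37 + (-5 + (4 - 1/((-1/4*5)))*(-1))) = -454 - (-1/37 + (-5 + (4 - 1/(-5/4))*(-1))) = -454 - (-1/37 + (-5 + (4 - 1*(-4/5))*(-1))) = -454 - (-1/37 + (-5 + (4 + 4/5)*(-1))) = -454 - (-1/37 + (-5 + (24/5)*(-1))) = -454 - (-1/37 + (-5 - 24/5)) = -454 - (-1/37 - 49/5) = -454 - 1*(-1818/185) = -454 + 1818/185 = -82172/185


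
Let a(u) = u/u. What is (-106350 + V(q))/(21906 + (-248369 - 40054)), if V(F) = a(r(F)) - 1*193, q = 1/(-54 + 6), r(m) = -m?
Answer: 3946/9871 ≈ 0.39976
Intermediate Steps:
q = -1/48 (q = 1/(-48) = -1/48 ≈ -0.020833)
a(u) = 1
V(F) = -192 (V(F) = 1 - 1*193 = 1 - 193 = -192)
(-106350 + V(q))/(21906 + (-248369 - 40054)) = (-106350 - 192)/(21906 + (-248369 - 40054)) = -106542/(21906 - 288423) = -106542/(-266517) = -106542*(-1/266517) = 3946/9871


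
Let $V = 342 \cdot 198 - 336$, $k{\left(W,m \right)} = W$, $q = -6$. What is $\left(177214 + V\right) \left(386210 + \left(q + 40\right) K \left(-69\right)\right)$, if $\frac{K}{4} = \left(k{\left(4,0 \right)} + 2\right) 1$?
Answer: $80693028164$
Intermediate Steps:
$V = 67380$ ($V = 67716 - 336 = 67380$)
$K = 24$ ($K = 4 \left(4 + 2\right) 1 = 4 \cdot 6 \cdot 1 = 4 \cdot 6 = 24$)
$\left(177214 + V\right) \left(386210 + \left(q + 40\right) K \left(-69\right)\right) = \left(177214 + 67380\right) \left(386210 + \left(-6 + 40\right) 24 \left(-69\right)\right) = 244594 \left(386210 + 34 \cdot 24 \left(-69\right)\right) = 244594 \left(386210 + 816 \left(-69\right)\right) = 244594 \left(386210 - 56304\right) = 244594 \cdot 329906 = 80693028164$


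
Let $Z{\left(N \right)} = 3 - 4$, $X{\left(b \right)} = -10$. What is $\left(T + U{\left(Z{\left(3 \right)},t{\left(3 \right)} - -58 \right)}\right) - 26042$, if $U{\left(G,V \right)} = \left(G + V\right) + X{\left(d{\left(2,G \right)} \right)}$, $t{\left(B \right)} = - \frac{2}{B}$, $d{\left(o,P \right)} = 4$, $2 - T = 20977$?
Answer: $- \frac{140912}{3} \approx -46971.0$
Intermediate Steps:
$T = -20975$ ($T = 2 - 20977 = -20975$)
$Z{\left(N \right)} = -1$
$U{\left(G,V \right)} = -10 + G + V$ ($U{\left(G,V \right)} = \left(G + V\right) - 10 = -10 + G + V$)
$\left(T + U{\left(Z{\left(3 \right)},t{\left(3 \right)} - -58 \right)}\right) - 26042 = \left(-20975 - \left(-47 + \frac{2}{3}\right)\right) - 26042 = \left(-20975 - - \frac{139}{3}\right) - 26042 = \left(-20975 + \frac{139}{3}\right) - 26042 = - \frac{62786}{3} - 26042 = - \frac{140912}{3}$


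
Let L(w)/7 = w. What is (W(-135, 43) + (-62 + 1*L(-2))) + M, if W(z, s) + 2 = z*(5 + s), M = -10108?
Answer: -16666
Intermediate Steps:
L(w) = 7*w
W(z, s) = -2 + z*(5 + s)
(W(-135, 43) + (-62 + 1*L(-2))) + M = ((-2 + 5*(-135) + 43*(-135)) + (-62 + 1*(7*(-2)))) - 10108 = ((-2 - 675 - 5805) + (-62 + 1*(-14))) - 10108 = (-6482 + (-62 - 14)) - 10108 = (-6482 - 76) - 10108 = -6558 - 10108 = -16666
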